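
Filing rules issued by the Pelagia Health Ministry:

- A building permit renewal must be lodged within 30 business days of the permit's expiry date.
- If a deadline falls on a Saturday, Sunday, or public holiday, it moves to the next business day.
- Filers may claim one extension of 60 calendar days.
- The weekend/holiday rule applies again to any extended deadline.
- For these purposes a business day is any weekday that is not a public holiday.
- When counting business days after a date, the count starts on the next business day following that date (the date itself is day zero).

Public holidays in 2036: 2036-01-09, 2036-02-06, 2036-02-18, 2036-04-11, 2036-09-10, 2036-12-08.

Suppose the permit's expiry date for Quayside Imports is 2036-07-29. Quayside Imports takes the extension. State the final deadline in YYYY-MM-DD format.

30 business days after 2036-07-29, excluding weekends and holidays, is 2036-09-09.
2036-09-09 falls on a Tuesday, which is a business day, so no adjustment is needed.
Applying the 60-calendar-day extension: 2036-09-09 + 60 days = 2036-11-08.
2036-11-08 falls on a Saturday. Rolling to the next business day gives 2036-11-10, a Monday.
So the filing is due 2036-11-10.

2036-11-10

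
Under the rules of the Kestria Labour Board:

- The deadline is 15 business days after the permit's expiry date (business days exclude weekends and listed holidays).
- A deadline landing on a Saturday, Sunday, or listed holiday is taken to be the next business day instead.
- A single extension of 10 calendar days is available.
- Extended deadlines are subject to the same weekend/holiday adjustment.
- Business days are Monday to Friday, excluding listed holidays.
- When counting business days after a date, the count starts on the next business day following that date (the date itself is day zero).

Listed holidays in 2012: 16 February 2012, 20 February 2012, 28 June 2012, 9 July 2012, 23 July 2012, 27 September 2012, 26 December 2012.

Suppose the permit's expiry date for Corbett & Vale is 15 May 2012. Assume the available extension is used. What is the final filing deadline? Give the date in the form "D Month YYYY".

15 June 2012

Starting the day after 15 May 2012 and counting 15 business days lands on 5 June 2012.
5 June 2012 is a Tuesday and not a listed holiday, so it stands.
Add the 10 calendar-day extension to 5 June 2012: 15 June 2012.
15 June 2012 (Friday) is already a business day.
So the filing is due 15 June 2012.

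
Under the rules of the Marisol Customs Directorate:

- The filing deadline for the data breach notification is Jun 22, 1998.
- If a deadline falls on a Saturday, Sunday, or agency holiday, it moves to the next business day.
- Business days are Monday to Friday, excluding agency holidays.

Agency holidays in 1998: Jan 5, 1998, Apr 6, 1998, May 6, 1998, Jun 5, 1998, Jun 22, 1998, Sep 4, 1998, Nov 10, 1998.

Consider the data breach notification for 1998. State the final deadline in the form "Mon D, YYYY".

Jun 23, 1998

The statutory due date is Jun 22, 1998.
Jun 22, 1998 falls on a listed holiday. Rolling to the next business day gives Jun 23, 1998, a Tuesday.
The final due date is Jun 23, 1998.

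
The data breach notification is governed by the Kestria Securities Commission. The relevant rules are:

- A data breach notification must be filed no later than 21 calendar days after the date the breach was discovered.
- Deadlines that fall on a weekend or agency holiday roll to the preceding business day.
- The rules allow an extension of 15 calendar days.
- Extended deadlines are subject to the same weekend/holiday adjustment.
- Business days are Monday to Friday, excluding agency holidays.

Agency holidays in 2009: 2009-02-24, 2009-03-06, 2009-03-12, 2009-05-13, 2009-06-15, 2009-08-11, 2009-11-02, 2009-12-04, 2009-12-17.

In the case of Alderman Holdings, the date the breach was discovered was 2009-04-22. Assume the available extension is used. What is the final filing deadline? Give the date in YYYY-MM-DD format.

Adding 21 calendar days to 2009-04-22 gives 2009-05-13.
2009-05-13 falls on a listed holiday. Rolling to the preceding business day gives 2009-05-12, a Tuesday.
With the 15-day extension, 2009-05-12 becomes 2009-05-27.
2009-05-27 falls on a Wednesday, which is a business day, so no adjustment is needed.
Deadline: 2009-05-27.

2009-05-27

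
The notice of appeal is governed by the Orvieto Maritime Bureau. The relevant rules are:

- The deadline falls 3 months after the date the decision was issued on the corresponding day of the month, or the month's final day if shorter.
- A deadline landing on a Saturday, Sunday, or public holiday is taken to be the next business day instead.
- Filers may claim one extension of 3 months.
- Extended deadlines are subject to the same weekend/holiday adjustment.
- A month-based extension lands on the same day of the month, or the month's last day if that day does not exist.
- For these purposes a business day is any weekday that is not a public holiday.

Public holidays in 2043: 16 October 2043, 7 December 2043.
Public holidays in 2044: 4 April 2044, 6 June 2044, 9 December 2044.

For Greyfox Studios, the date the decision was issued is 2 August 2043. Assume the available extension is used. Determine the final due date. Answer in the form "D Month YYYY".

Moving 3 months forward from 2 August 2043 on the corresponding day gives 2 November 2043.
Since 2 November 2043 is a Monday and not a holiday, the date is unchanged.
The 3 months extension carries 2 November 2043 to 2 February 2044.
2 February 2044 (Tuesday) is already a business day.
Deadline: 2 February 2044.

2 February 2044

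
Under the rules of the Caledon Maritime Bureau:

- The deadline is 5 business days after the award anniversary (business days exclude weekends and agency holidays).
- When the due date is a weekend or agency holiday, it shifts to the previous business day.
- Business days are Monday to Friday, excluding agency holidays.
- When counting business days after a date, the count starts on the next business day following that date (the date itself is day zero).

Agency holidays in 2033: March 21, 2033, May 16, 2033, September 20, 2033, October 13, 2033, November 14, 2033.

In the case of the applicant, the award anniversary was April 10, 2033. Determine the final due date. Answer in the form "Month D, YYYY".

April 15, 2033

5 business days after April 10, 2033, excluding weekends and holidays, is April 15, 2033.
April 15, 2033 falls on a Friday, which is a business day, so no adjustment is needed.
Final deadline: April 15, 2033.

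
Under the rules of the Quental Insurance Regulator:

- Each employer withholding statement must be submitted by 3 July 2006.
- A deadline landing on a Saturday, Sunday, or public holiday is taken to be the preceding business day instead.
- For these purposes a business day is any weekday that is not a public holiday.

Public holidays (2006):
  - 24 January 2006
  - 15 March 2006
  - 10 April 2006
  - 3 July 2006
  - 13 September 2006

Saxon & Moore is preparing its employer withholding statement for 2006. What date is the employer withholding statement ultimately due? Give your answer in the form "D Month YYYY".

The statutory due date is 3 July 2006.
3 July 2006 is a listed holiday; the preceding business day is 30 June 2006 (Friday).
Final deadline: 30 June 2006.

30 June 2006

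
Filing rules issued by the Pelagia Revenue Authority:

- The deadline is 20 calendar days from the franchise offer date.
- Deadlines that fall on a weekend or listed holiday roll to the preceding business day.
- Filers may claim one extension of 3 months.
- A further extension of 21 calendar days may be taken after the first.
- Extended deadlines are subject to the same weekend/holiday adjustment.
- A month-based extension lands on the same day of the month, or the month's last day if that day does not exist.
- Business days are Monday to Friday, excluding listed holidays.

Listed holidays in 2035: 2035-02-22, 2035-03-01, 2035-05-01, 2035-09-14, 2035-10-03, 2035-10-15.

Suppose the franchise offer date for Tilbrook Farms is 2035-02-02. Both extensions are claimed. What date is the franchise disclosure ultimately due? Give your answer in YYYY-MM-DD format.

2035-06-11

From 2035-02-02, 20 calendar days later is 2035-02-22.
Because 2035-02-22 is a listed holiday, the deadline becomes 2035-02-21 (Wednesday).
Applying the 3 months extension: 3 months after 2035-02-21 is 2035-05-21.
2035-05-21 is a Monday and not a listed holiday, so it stands.
Add the 21 calendar-day extension to 2035-05-21: 2035-06-11.
2035-06-11 (Monday) is already a business day.
The final due date is 2035-06-11.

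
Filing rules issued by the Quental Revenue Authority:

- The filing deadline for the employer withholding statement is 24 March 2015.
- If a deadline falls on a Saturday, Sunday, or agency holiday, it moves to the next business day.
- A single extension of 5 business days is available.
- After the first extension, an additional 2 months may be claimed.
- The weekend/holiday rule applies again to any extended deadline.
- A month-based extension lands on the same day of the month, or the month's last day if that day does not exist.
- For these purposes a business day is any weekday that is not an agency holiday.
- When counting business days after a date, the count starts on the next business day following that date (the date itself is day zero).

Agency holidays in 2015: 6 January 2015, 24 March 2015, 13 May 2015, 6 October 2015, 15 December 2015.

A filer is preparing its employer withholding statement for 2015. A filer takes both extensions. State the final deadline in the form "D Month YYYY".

Start from the fixed due date, 24 March 2015.
Because 24 March 2015 is a listed holiday, the deadline becomes 25 March 2015 (Wednesday).
Counting 5 further business days from 25 March 2015 reaches 1 April 2015.
Since 1 April 2015 is a Wednesday and not a holiday, the date is unchanged.
Applying the 2 months extension: 2 months after 1 April 2015 is 1 June 2015.
1 June 2015 is a Monday and not a listed holiday, so it stands.
So the filing is due 1 June 2015.

1 June 2015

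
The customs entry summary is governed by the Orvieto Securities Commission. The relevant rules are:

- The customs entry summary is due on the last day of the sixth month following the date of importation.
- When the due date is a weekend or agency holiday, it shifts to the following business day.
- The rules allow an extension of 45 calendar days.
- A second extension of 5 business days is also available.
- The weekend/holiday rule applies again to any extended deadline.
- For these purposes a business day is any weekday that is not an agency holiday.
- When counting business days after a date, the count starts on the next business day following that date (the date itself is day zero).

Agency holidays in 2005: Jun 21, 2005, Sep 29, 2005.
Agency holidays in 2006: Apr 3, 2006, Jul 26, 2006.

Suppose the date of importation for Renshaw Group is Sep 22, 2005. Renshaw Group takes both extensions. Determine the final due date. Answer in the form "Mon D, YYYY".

May 22, 2006

6 months after Sep 22, 2005 falls in March 2006; the last day of that month is Mar 31, 2006.
Mar 31, 2006 falls on a Friday, which is a business day, so no adjustment is needed.
With the 45-day extension, Mar 31, 2006 becomes May 15, 2006.
May 15, 2006 (Monday) is already a business day.
The 5-business-day extension runs from May 15, 2006 to May 22, 2006.
May 22, 2006 falls on a Monday, which is a business day, so no adjustment is needed.
The final due date is May 22, 2006.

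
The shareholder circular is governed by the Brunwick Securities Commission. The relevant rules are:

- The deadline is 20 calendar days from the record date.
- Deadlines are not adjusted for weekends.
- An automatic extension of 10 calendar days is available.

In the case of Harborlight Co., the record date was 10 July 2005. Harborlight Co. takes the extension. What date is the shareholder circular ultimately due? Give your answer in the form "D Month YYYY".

Trigger date 10 July 2005 + 20 calendar days = 30 July 2005.
30 July 2005 is a Saturday; no weekend or holiday adjustment applies.
With the 10-day extension, 30 July 2005 becomes 9 August 2005.
No adjustment is made for weekends or holidays, so 9 August 2005 stands.
The final due date is 9 August 2005.

9 August 2005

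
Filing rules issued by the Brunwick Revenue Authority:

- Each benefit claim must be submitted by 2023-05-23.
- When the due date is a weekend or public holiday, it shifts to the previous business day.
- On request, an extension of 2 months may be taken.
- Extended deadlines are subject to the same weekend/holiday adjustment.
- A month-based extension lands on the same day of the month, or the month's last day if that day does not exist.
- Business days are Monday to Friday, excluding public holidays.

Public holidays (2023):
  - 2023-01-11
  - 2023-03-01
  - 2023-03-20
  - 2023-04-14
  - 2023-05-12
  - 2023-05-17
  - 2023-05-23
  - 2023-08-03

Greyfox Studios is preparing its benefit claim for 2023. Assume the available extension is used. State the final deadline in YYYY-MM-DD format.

Start from the fixed due date, 2023-05-23.
2023-05-23 is a listed holiday; the preceding business day is 2023-05-22 (Monday).
Add 2 months to 2023-05-22: 2023-07-22.
2023-07-22 is a Saturday; the preceding business day is 2023-07-21 (Friday).
Deadline: 2023-07-21.

2023-07-21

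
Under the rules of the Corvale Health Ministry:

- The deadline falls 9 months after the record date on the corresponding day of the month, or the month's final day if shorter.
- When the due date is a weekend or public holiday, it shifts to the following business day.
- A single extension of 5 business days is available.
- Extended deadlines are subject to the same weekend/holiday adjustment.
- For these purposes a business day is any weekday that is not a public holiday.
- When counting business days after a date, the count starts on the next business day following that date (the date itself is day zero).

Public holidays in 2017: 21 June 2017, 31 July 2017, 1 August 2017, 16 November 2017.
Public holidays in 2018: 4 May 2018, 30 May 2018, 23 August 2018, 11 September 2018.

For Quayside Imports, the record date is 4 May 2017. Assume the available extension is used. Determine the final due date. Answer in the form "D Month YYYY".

9 months after 4 May 2017, on the same day of the month, is 4 February 2018.
4 February 2018 is a Sunday; the next business day is 5 February 2018 (Monday).
The 5-business-day extension runs from 5 February 2018 to 12 February 2018.
12 February 2018 falls on a Monday, which is a business day, so no adjustment is needed.
Final deadline: 12 February 2018.

12 February 2018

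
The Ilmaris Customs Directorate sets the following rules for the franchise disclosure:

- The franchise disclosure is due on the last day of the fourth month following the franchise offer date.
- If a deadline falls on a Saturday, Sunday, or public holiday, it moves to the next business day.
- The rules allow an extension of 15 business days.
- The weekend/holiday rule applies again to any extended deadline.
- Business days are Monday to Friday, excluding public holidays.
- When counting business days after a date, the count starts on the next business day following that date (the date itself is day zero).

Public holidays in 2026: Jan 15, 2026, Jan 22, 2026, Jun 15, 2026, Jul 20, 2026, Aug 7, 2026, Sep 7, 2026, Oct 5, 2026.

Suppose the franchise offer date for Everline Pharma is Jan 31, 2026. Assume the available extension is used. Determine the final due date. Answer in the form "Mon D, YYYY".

4 months after Jan 31, 2026 falls in May 2026; the last day of that month is May 31, 2026.
Because May 31, 2026 is a Sunday, the deadline becomes Jun 1, 2026 (Monday).
The 15-business-day extension runs from Jun 1, 2026 to Jun 23, 2026.
Jun 23, 2026 is a Tuesday and not a listed holiday, so it stands.
So the filing is due Jun 23, 2026.

Jun 23, 2026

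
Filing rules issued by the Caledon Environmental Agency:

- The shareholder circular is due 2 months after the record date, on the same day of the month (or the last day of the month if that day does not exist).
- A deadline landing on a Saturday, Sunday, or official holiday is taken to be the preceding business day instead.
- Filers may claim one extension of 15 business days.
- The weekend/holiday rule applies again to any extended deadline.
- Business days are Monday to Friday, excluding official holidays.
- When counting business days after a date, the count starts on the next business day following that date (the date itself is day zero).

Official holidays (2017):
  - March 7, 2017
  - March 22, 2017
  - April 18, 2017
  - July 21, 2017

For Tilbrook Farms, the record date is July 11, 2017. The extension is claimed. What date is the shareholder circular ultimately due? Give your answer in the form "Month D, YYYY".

Moving 2 months forward from July 11, 2017 on the corresponding day gives September 11, 2017.
September 11, 2017 is a Monday and not a listed holiday, so it stands.
Applying the 15-business-day extension: 15 business days after September 11, 2017 is October 2, 2017.
Since October 2, 2017 is a Monday and not a holiday, the date is unchanged.
The final due date is October 2, 2017.

October 2, 2017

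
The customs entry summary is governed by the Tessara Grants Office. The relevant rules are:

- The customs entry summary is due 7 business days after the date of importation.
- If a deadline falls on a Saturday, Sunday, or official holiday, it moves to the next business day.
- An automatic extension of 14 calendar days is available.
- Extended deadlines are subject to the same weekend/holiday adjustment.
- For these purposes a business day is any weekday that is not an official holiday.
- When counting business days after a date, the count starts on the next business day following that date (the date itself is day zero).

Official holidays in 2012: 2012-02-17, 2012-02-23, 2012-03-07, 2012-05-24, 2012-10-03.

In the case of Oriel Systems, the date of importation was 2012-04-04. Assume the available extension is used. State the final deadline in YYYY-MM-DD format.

2012-04-27

Starting the day after 2012-04-04 and counting 7 business days lands on 2012-04-13.
2012-04-13 (Friday) is already a business day.
The 14-calendar-day extension moves the deadline from 2012-04-13 to 2012-04-27.
2012-04-27 falls on a Friday, which is a business day, so no adjustment is needed.
Final deadline: 2012-04-27.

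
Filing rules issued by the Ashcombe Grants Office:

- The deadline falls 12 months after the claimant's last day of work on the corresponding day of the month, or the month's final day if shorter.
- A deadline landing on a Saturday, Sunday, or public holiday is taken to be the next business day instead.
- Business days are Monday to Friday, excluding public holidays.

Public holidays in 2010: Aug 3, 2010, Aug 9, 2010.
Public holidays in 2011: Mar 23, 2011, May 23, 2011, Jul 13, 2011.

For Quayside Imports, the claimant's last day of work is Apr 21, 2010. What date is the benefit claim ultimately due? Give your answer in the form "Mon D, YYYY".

12 months after Apr 21, 2010, on the same day of the month, is Apr 21, 2011.
Apr 21, 2011 is a Thursday and not a listed holiday, so it stands.
The final due date is Apr 21, 2011.

Apr 21, 2011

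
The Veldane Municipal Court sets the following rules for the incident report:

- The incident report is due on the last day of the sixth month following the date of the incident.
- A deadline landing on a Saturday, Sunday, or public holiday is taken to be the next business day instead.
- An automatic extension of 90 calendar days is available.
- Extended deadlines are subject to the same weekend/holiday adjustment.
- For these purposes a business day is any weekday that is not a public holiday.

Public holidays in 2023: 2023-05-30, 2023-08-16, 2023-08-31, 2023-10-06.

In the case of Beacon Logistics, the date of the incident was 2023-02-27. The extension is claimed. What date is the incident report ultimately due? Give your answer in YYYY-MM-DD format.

2023-11-30

The sixth month after 2023-02-27 is August 2023, whose last day is 2023-08-31.
2023-08-31 is a listed holiday, so it moves to the next business day, 2023-09-01 (Friday).
Add the 90 calendar-day extension to 2023-09-01: 2023-11-30.
2023-11-30 (Thursday) is already a business day.
So the filing is due 2023-11-30.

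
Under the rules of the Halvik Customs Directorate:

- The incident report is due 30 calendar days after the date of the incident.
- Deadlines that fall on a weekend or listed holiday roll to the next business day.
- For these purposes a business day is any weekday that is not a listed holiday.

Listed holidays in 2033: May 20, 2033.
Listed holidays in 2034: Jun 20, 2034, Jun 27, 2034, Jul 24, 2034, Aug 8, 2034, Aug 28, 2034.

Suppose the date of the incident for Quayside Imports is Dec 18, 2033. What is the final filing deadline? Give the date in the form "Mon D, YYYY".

Jan 17, 2034

30 calendar days after Dec 18, 2033 is Jan 17, 2034.
Since Jan 17, 2034 is a Tuesday and not a holiday, the date is unchanged.
So the filing is due Jan 17, 2034.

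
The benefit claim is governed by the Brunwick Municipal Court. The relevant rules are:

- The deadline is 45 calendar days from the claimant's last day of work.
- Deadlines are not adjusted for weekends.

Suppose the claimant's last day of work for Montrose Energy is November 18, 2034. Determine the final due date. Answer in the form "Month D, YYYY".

January 2, 2035

45 calendar days after November 18, 2034 is January 2, 2035.
January 2, 2035 falls on a Tuesday. The rules make no weekend/holiday allowance, so it remains January 2, 2035.
The final due date is January 2, 2035.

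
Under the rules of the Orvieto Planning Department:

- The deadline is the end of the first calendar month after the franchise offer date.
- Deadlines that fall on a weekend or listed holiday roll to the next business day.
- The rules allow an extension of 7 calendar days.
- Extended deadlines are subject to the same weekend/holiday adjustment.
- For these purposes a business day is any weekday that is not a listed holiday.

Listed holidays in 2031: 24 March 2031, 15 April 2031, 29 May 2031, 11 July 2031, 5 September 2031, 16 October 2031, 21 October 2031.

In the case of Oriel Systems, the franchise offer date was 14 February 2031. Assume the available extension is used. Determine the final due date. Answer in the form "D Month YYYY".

7 April 2031

1 month after 14 February 2031 is March 2031; that month ends on 31 March 2031.
31 March 2031 is a Monday and not a listed holiday, so it stands.
With the 7-day extension, 31 March 2031 becomes 7 April 2031.
Since 7 April 2031 is a Monday and not a holiday, the date is unchanged.
So the filing is due 7 April 2031.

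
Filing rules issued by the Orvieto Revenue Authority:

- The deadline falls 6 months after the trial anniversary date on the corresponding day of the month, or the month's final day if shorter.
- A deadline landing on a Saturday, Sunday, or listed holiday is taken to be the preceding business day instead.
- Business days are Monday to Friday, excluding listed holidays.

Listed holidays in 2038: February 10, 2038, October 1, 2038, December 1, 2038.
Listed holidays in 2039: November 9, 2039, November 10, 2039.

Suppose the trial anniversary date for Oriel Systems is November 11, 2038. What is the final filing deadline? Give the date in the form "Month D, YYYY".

Moving 6 months forward from November 11, 2038 on the corresponding day gives May 11, 2039.
May 11, 2039 is a Wednesday and not a listed holiday, so it stands.
Final deadline: May 11, 2039.

May 11, 2039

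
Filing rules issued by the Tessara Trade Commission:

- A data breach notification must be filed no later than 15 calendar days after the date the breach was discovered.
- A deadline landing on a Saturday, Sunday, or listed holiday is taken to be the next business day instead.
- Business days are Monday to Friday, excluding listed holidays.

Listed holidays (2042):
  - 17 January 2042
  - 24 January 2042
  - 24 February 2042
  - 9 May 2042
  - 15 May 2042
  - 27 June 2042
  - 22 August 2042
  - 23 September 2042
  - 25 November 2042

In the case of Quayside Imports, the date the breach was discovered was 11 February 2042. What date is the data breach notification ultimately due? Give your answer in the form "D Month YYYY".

Adding 15 calendar days to 11 February 2042 gives 26 February 2042.
26 February 2042 is a Wednesday and not a listed holiday, so it stands.
Deadline: 26 February 2042.

26 February 2042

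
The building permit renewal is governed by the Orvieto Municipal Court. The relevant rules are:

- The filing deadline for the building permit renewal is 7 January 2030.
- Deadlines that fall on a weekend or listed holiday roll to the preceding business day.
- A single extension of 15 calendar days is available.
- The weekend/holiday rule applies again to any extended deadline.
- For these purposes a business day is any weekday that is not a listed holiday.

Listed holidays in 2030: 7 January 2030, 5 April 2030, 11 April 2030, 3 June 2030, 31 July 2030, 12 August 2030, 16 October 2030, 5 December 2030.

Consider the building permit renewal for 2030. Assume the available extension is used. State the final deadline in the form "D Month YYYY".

The statutory due date is 7 January 2030.
7 January 2030 is a listed holiday, so it moves to the preceding business day, 4 January 2030 (Friday).
Applying the 15-calendar-day extension: 4 January 2030 + 15 days = 19 January 2030.
19 January 2030 falls on a Saturday. Rolling to the preceding business day gives 18 January 2030, a Friday.
Final deadline: 18 January 2030.

18 January 2030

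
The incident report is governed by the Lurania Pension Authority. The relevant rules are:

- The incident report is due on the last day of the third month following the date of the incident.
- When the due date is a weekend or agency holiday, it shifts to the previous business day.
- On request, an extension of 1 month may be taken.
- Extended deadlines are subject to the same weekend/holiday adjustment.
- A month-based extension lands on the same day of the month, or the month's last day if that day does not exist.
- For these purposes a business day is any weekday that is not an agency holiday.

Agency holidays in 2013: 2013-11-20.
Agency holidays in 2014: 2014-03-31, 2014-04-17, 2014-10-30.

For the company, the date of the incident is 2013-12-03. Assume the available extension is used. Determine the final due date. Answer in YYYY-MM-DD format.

2014-04-28

3 months after 2013-12-03 is March 2014; that month ends on 2014-03-31.
2014-03-31 is a listed holiday; the preceding business day is 2014-03-28 (Friday).
Applying the 1 month extension: 1 month after 2014-03-28 is 2014-04-28.
Since 2014-04-28 is a Monday and not a holiday, the date is unchanged.
Final deadline: 2014-04-28.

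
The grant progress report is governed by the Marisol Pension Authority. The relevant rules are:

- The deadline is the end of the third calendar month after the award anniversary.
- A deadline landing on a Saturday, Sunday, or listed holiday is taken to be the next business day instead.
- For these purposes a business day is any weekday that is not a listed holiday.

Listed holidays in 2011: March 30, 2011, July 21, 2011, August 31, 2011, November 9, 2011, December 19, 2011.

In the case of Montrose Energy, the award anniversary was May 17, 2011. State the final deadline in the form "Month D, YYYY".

September 1, 2011

The third month after May 17, 2011 is August 2011, whose last day is August 31, 2011.
Because August 31, 2011 is a listed holiday, the deadline becomes September 1, 2011 (Thursday).
Final deadline: September 1, 2011.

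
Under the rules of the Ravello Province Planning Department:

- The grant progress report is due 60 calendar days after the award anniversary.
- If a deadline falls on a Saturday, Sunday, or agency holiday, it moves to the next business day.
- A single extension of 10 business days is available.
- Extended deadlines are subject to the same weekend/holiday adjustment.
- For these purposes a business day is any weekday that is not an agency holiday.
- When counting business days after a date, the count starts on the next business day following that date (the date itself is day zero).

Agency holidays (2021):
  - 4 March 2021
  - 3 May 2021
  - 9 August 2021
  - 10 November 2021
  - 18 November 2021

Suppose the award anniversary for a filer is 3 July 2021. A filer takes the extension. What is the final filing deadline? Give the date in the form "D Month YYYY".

Adding 60 calendar days to 3 July 2021 gives 1 September 2021.
1 September 2021 is a Wednesday and not a listed holiday, so it stands.
Counting 10 further business days from 1 September 2021 reaches 15 September 2021.
15 September 2021 is a Wednesday and not a listed holiday, so it stands.
Final deadline: 15 September 2021.

15 September 2021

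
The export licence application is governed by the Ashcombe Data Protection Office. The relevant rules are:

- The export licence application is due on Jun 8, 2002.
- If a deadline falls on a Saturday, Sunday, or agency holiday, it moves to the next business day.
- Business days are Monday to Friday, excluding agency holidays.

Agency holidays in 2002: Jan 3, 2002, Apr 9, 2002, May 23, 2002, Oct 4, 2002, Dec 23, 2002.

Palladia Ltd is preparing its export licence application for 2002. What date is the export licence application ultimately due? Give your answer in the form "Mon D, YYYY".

Jun 10, 2002

The statutory due date is Jun 8, 2002.
Jun 8, 2002 falls on a Saturday. Rolling to the next business day gives Jun 10, 2002, a Monday.
Final deadline: Jun 10, 2002.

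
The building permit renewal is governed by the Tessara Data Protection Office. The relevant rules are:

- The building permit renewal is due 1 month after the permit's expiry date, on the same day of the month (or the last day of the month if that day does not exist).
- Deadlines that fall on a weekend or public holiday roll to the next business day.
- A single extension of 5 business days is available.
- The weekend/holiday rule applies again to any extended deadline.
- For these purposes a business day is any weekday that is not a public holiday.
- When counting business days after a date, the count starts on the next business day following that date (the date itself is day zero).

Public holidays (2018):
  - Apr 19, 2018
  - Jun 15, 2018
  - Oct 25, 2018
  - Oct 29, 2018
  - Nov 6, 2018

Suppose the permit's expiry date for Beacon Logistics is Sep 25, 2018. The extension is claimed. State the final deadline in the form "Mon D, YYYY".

Nov 5, 2018

1 month after Sep 25, 2018, on the same day of the month, is Oct 25, 2018.
Oct 25, 2018 is a listed holiday, so it moves to the next business day, Oct 26, 2018 (Friday).
Applying the 5-business-day extension: 5 business days after Oct 26, 2018 is Nov 5, 2018.
Nov 5, 2018 falls on a Monday, which is a business day, so no adjustment is needed.
Final deadline: Nov 5, 2018.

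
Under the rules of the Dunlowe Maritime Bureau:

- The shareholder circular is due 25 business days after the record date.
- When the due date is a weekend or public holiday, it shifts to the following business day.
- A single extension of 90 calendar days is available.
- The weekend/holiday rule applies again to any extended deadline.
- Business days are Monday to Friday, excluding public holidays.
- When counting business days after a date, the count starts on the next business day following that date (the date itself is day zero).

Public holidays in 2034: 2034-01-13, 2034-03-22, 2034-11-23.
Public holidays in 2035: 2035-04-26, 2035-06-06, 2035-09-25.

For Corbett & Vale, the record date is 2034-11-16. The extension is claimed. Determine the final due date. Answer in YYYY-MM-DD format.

25 business days after 2034-11-16, excluding weekends and holidays, is 2034-12-22.
Since 2034-12-22 is a Friday and not a holiday, the date is unchanged.
The 90-calendar-day extension moves the deadline from 2034-12-22 to 2035-03-22.
2035-03-22 falls on a Thursday, which is a business day, so no adjustment is needed.
So the filing is due 2035-03-22.

2035-03-22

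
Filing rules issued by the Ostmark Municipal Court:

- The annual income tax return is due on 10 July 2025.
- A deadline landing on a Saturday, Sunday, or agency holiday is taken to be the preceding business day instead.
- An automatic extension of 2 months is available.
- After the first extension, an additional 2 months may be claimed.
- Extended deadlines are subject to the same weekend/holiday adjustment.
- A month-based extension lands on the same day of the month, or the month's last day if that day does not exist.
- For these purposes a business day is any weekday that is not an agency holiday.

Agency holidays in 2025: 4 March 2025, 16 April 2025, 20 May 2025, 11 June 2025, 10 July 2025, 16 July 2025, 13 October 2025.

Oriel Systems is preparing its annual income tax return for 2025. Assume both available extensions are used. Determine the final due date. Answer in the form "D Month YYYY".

7 November 2025

Start from the fixed due date, 10 July 2025.
10 July 2025 is a listed holiday, so it moves to the preceding business day, 9 July 2025 (Wednesday).
The 2 months extension carries 9 July 2025 to 9 September 2025.
9 September 2025 is a Tuesday and not a listed holiday, so it stands.
Add 2 months to 9 September 2025: 9 November 2025.
9 November 2025 falls on a Sunday. Rolling to the preceding business day gives 7 November 2025, a Friday.
Deadline: 7 November 2025.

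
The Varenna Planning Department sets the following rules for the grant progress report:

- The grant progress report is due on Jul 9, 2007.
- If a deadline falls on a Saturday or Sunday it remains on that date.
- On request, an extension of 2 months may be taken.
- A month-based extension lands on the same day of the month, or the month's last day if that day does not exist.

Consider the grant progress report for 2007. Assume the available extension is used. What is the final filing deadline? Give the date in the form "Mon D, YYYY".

Sep 9, 2007

Start from the fixed due date, Jul 9, 2007.
Jul 9, 2007 is a Monday; no weekend or holiday adjustment applies.
Add 2 months to Jul 9, 2007: Sep 9, 2007.
Sep 9, 2007 is a Sunday; no weekend or holiday adjustment applies.
Deadline: Sep 9, 2007.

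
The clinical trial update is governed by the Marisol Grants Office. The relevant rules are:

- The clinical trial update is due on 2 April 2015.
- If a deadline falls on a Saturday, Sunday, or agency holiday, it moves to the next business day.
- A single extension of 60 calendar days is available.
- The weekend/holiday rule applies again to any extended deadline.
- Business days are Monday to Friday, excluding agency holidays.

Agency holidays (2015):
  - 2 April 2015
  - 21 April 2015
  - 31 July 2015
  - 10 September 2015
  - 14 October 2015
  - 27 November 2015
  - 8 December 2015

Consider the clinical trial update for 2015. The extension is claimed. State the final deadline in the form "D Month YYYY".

The stated deadline is 2 April 2015.
2 April 2015 is a listed holiday; the next business day is 3 April 2015 (Friday).
With the 60-day extension, 3 April 2015 becomes 2 June 2015.
Since 2 June 2015 is a Tuesday and not a holiday, the date is unchanged.
Deadline: 2 June 2015.

2 June 2015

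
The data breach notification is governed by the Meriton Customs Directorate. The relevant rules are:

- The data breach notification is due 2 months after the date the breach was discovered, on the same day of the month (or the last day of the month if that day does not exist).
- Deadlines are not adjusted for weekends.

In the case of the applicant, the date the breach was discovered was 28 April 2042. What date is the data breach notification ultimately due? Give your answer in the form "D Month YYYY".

28 June 2042

2 months from 28 April 2042 is 28 June 2042.
No adjustment is made for weekends or holidays, so 28 June 2042 stands.
Deadline: 28 June 2042.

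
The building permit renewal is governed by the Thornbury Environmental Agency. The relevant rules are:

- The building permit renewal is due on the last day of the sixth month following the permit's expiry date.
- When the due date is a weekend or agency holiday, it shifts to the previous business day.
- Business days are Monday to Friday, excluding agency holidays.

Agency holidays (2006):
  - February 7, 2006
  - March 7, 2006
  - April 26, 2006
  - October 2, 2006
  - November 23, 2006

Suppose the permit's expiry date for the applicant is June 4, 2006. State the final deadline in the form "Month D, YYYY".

December 29, 2006

The sixth month after June 4, 2006 is December 2006, whose last day is December 31, 2006.
Because December 31, 2006 is a Sunday, the deadline becomes December 29, 2006 (Friday).
Deadline: December 29, 2006.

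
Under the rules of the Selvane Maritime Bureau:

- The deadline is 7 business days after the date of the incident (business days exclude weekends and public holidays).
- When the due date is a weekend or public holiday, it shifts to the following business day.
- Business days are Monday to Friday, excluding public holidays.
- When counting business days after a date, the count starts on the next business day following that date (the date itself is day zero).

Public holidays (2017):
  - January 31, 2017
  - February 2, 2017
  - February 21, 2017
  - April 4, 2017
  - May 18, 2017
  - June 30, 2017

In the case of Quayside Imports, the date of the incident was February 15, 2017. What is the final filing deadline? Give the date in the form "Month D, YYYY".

February 27, 2017

7 business days after February 15, 2017, excluding weekends and holidays, is February 27, 2017.
Since February 27, 2017 is a Monday and not a holiday, the date is unchanged.
The final due date is February 27, 2017.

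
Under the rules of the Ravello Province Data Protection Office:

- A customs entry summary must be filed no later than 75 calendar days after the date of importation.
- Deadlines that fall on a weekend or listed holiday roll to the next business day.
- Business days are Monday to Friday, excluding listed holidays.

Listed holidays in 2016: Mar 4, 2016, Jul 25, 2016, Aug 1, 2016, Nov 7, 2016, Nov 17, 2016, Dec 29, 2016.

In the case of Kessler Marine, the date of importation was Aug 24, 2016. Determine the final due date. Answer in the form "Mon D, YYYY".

75 calendar days after Aug 24, 2016 is Nov 7, 2016.
Nov 7, 2016 falls on a listed holiday. Rolling to the next business day gives Nov 8, 2016, a Tuesday.
Deadline: Nov 8, 2016.

Nov 8, 2016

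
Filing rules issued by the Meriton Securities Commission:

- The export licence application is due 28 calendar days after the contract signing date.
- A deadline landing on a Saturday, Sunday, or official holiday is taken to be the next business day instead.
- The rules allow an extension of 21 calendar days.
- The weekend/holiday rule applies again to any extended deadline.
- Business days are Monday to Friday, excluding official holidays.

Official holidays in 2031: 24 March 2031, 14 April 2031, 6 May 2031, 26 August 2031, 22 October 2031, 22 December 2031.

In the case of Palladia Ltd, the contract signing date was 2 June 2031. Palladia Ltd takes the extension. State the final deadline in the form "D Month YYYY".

21 July 2031

Trigger date 2 June 2031 + 28 calendar days = 30 June 2031.
30 June 2031 is a Monday and not a listed holiday, so it stands.
The 21-calendar-day extension moves the deadline from 30 June 2031 to 21 July 2031.
21 July 2031 falls on a Monday, which is a business day, so no adjustment is needed.
Deadline: 21 July 2031.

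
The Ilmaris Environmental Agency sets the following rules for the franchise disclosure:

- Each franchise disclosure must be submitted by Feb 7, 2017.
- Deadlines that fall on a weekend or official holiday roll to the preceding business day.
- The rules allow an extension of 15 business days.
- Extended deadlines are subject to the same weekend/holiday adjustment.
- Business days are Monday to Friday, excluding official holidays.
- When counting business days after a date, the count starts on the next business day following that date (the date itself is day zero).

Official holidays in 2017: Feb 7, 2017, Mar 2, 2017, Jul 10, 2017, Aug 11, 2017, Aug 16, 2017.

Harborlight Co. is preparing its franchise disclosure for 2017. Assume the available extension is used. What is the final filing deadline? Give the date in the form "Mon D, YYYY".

Feb 28, 2017

The stated deadline is Feb 7, 2017.
Feb 7, 2017 is a listed holiday, so it moves to the preceding business day, Feb 6, 2017 (Monday).
The 15-business-day extension runs from Feb 6, 2017 to Feb 28, 2017.
Feb 28, 2017 (Tuesday) is already a business day.
So the filing is due Feb 28, 2017.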